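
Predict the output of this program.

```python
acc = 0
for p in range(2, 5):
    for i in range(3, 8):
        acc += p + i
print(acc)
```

120

p=2,i=3: acc = 0+5 = 5
p=2,i=4: acc = 5+6 = 11
p=2,i=5: acc = 11+7 = 18
p=2,i=6: acc = 18+8 = 26
p=2,i=7: acc = 26+9 = 35
p=3,i=3: acc = 35+6 = 41
p=3,i=4: acc = 41+7 = 48
p=3,i=5: acc = 48+8 = 56
p=3,i=6: acc = 56+9 = 65
p=3,i=7: acc = 65+10 = 75
p=4,i=3: acc = 75+7 = 82
p=4,i=4: acc = 82+8 = 90
p=4,i=5: acc = 90+9 = 99
p=4,i=6: acc = 99+10 = 109
p=4,i=7: acc = 109+11 = 120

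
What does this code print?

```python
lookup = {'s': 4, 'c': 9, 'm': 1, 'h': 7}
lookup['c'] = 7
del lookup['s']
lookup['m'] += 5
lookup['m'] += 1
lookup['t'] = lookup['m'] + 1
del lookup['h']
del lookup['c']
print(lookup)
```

lookup['c'] = 7 → {'s': 4, 'c': 7, 'm': 1, 'h': 7}
del 's' → {'c': 7, 'm': 1, 'h': 7}
lookup['m'] = 1+5 = 6 → {'c': 7, 'm': 6, 'h': 7}
lookup['m'] = 6+1 = 7 → {'c': 7, 'm': 7, 'h': 7}
lookup['t'] = lookup['m']+1 = 8 → {'c': 7, 'm': 7, 'h': 7, 't': 8}
del 'h' → {'c': 7, 'm': 7, 't': 8}
del 'c' → {'m': 7, 't': 8}

{'m': 7, 't': 8}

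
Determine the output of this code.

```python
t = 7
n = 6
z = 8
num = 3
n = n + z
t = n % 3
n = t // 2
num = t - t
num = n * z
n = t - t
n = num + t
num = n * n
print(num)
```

n = 6+8 = 14
t = 14%3 = 2
n = 2//2 = 1
num = 2-2 = 0
num = 1*8 = 8
n = 2-2 = 0
n = 8+2 = 10
num = 10*10 = 100

100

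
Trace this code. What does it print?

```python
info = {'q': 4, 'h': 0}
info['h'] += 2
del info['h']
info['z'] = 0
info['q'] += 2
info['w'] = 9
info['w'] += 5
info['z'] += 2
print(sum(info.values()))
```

22

info['h'] = 0+2 = 2 → {'q': 4, 'h': 2}
del 'h' → {'q': 4}
info['z'] = 0 → {'q': 4, 'z': 0}
info['q'] = 4+2 = 6 → {'q': 6, 'z': 0}
info['w'] = 9 → {'q': 6, 'z': 0, 'w': 9}
info['w'] = 9+5 = 14 → {'q': 6, 'z': 0, 'w': 14}
info['z'] = 0+2 = 2 → {'q': 6, 'z': 2, 'w': 14}
sum of values = 22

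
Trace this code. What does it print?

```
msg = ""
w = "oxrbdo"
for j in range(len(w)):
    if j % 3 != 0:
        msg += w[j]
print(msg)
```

j=0: skip
j=1: add 'x' → 'x'
j=2: add 'r' → 'xr'
j=3: skip
j=4: add 'd' → 'xrd'
j=5: add 'o' → 'xrdo'

xrdo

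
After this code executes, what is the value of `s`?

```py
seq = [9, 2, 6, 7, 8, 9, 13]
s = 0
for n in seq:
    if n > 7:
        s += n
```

39

n=9: >7, s = 0+9 = 9
n=2: not >7
n=6: not >7
n=7: not >7
n=8: >7, s = 9+8 = 17
n=9: >7, s = 17+9 = 26
n=13: >7, s = 26+13 = 39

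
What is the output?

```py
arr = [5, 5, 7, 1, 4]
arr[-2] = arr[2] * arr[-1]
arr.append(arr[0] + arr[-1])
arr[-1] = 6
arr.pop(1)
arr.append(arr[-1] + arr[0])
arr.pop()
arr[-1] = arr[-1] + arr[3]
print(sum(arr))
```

arr[-2] = arr[2]*arr[-1] = 7*4 = 28 → [5, 5, 7, 28, 4]
append arr[0]+arr[-1] = 5+4 = 9 → [5, 5, 7, 28, 4, 9]
arr[-1] = 6 → [5, 5, 7, 28, 4, 6]
pop(1) removes 5 → [5, 7, 28, 4, 6]
append arr[-1]+arr[0] = 6+5 = 11 → [5, 7, 28, 4, 6, 11]
pop() removes 11 → [5, 7, 28, 4, 6]
arr[-1] = arr[-1]+arr[3] = 6+4 = 10 → [5, 7, 28, 4, 10]
sum = 54

54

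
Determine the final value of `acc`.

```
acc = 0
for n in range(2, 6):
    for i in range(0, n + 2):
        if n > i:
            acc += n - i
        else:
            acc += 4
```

66

n=2,i=0: 2>0, acc = 0+2 = 2
n=2,i=1: 2>1, acc = 2+1 = 3
n=2,i=2: not 2>2, acc = 3+4 = 7
n=2,i=3: not 2>3, acc = 7+4 = 11
n=3,i=0: 3>0, acc = 11+3 = 14
n=3,i=1: 3>1, acc = 14+2 = 16
n=3,i=2: 3>2, acc = 16+1 = 17
n=3,i=3: not 3>3, acc = 17+4 = 21
n=3,i=4: not 3>4, acc = 21+4 = 25
n=4,i=0: 4>0, acc = 25+4 = 29
n=4,i=1: 4>1, acc = 29+3 = 32
n=4,i=2: 4>2, acc = 32+2 = 34
n=4,i=3: 4>3, acc = 34+1 = 35
n=4,i=4: not 4>4, acc = 35+4 = 39
n=4,i=5: not 4>5, acc = 39+4 = 43
n=5,i=0: 5>0, acc = 43+5 = 48
n=5,i=1: 5>1, acc = 48+4 = 52
n=5,i=2: 5>2, acc = 52+3 = 55
n=5,i=3: 5>3, acc = 55+2 = 57
n=5,i=4: 5>4, acc = 57+1 = 58
n=5,i=5: not 5>5, acc = 58+4 = 62
n=5,i=6: not 5>6, acc = 62+4 = 66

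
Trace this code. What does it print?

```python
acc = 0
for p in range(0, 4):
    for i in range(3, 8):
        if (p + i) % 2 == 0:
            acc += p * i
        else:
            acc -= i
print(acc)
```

30

p=0,i=3: odd sum, acc = 0-3 = -3
p=0,i=4: even sum, acc = (-3)+0 = -3
p=0,i=5: odd sum, acc = (-3)-5 = -8
p=0,i=6: even sum, acc = (-8)+0 = -8
p=0,i=7: odd sum, acc = (-8)-7 = -15
p=1,i=3: even sum, acc = (-15)+3 = -12
p=1,i=4: odd sum, acc = (-12)-4 = -16
p=1,i=5: even sum, acc = (-16)+5 = -11
p=1,i=6: odd sum, acc = (-11)-6 = -17
p=1,i=7: even sum, acc = (-17)+7 = -10
p=2,i=3: odd sum, acc = (-10)-3 = -13
p=2,i=4: even sum, acc = (-13)+8 = -5
p=2,i=5: odd sum, acc = (-5)-5 = -10
p=2,i=6: even sum, acc = (-10)+12 = 2
p=2,i=7: odd sum, acc = 2-7 = -5
p=3,i=3: even sum, acc = (-5)+9 = 4
p=3,i=4: odd sum, acc = 4-4 = 0
p=3,i=5: even sum, acc = 0+15 = 15
p=3,i=6: odd sum, acc = 15-6 = 9
p=3,i=7: even sum, acc = 9+21 = 30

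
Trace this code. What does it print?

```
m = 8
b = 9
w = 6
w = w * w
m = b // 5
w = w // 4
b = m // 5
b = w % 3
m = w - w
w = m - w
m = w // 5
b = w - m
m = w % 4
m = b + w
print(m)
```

-16

w = 6*6 = 36
m = 9//5 = 1
w = 36//4 = 9
b = 1//5 = 0
b = 9%3 = 0
m = 9-9 = 0
w = 0-9 = -9
m = (-9)//5 = -2
b = (-9)-(-2) = -7
m = (-9)%4 = 3
m = (-7)+(-9) = -16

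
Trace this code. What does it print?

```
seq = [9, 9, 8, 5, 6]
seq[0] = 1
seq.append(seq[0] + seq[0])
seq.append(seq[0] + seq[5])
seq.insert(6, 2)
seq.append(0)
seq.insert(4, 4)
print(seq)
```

[1, 9, 8, 5, 4, 6, 2, 2, 3, 0]

seq[0] = 1 → [1, 9, 8, 5, 6]
append seq[0]+seq[0] = 1+1 = 2 → [1, 9, 8, 5, 6, 2]
append seq[0]+seq[5] = 1+2 = 3 → [1, 9, 8, 5, 6, 2, 3]
insert 2 at 6 → [1, 9, 8, 5, 6, 2, 2, 3]
append 0 → [1, 9, 8, 5, 6, 2, 2, 3, 0]
insert 4 at 4 → [1, 9, 8, 5, 4, 6, 2, 2, 3, 0]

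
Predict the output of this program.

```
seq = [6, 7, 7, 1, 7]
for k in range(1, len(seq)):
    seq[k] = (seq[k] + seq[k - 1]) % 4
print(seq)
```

[6, 1, 0, 1, 0]

k=1: seq[1] = (7+6)%4 = 1 → [6, 1, 7, 1, 7]
k=2: seq[2] = (7+1)%4 = 0 → [6, 1, 0, 1, 7]
k=3: seq[3] = (1+0)%4 = 1 → [6, 1, 0, 1, 7]
k=4: seq[4] = (7+1)%4 = 0 → [6, 1, 0, 1, 0]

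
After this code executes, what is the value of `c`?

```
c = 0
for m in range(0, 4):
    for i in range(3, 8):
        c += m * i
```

m=0,i=3: c = 0+0 = 0
m=0,i=4: c = 0+0 = 0
m=0,i=5: c = 0+0 = 0
m=0,i=6: c = 0+0 = 0
m=0,i=7: c = 0+0 = 0
m=1,i=3: c = 0+3 = 3
m=1,i=4: c = 3+4 = 7
m=1,i=5: c = 7+5 = 12
m=1,i=6: c = 12+6 = 18
m=1,i=7: c = 18+7 = 25
m=2,i=3: c = 25+6 = 31
m=2,i=4: c = 31+8 = 39
m=2,i=5: c = 39+10 = 49
m=2,i=6: c = 49+12 = 61
m=2,i=7: c = 61+14 = 75
m=3,i=3: c = 75+9 = 84
m=3,i=4: c = 84+12 = 96
m=3,i=5: c = 96+15 = 111
m=3,i=6: c = 111+18 = 129
m=3,i=7: c = 129+21 = 150

150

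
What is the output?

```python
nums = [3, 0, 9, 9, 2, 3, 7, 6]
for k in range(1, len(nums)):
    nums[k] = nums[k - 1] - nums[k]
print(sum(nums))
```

k=1: nums[1] = 3-0 = 3 → [3, 3, 9, 9, 2, 3, 7, 6]
k=2: nums[2] = 3-9 = -6 → [3, 3, -6, 9, 2, 3, 7, 6]
k=3: nums[3] = (-6)-9 = -15 → [3, 3, -6, -15, 2, 3, 7, 6]
k=4: nums[4] = (-15)-2 = -17 → [3, 3, -6, -15, -17, 3, 7, 6]
k=5: nums[5] = (-17)-3 = -20 → [3, 3, -6, -15, -17, -20, 7, 6]
k=6: nums[6] = (-20)-7 = -27 → [3, 3, -6, -15, -17, -20, -27, 6]
k=7: nums[7] = (-27)-6 = -33 → [3, 3, -6, -15, -17, -20, -27, -33]
sum = -112

-112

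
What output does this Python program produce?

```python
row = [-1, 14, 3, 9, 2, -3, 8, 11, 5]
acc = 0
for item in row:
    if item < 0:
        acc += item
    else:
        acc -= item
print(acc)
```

item=-1: <0, acc = 0+(-1) = -1
item=14: not <0, acc = (-1)-14 = -15
item=3: not <0, acc = (-15)-3 = -18
item=9: not <0, acc = (-18)-9 = -27
item=2: not <0, acc = (-27)-2 = -29
item=-3: <0, acc = (-29)+(-3) = -32
item=8: not <0, acc = (-32)-8 = -40
item=11: not <0, acc = (-40)-11 = -51
item=5: not <0, acc = (-51)-5 = -56

-56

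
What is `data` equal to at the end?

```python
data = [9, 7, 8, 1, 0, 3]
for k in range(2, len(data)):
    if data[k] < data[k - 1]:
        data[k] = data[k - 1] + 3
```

[9, 7, 8, 11, 14, 17]

k=2: 8>=7, unchanged → [9, 7, 8, 1, 0, 3]
k=3: 1<8, data[3] = 8+3 = 11 → [9, 7, 8, 11, 0, 3]
k=4: 0<11, data[4] = 11+3 = 14 → [9, 7, 8, 11, 14, 3]
k=5: 3<14, data[5] = 14+3 = 17 → [9, 7, 8, 11, 14, 17]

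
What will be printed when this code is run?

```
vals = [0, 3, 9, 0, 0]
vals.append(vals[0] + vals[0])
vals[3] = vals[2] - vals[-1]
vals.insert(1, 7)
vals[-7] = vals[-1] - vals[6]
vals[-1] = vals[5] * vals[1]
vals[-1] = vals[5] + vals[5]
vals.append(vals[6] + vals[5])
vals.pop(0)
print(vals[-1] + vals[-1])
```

append vals[0]+vals[0] = 0+0 = 0 → [0, 3, 9, 0, 0, 0]
vals[3] = vals[2]-vals[-1] = 9-0 = 9 → [0, 3, 9, 9, 0, 0]
insert 7 at 1 → [0, 7, 3, 9, 9, 0, 0]
vals[-7] = vals[-1]-vals[6] = 0-0 = 0 → [0, 7, 3, 9, 9, 0, 0]
vals[-1] = vals[5]*vals[1] = 0*7 = 0 → [0, 7, 3, 9, 9, 0, 0]
vals[-1] = vals[5]+vals[5] = 0+0 = 0 → [0, 7, 3, 9, 9, 0, 0]
append vals[6]+vals[5] = 0+0 = 0 → [0, 7, 3, 9, 9, 0, 0, 0]
pop(0) removes 0 → [7, 3, 9, 9, 0, 0, 0]
vals[-1]+vals[-1] = 0+0 = 0

0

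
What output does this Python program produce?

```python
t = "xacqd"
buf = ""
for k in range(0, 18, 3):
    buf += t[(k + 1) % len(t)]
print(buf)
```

adcxqa

k=0: add t[1]='a' → 'a'
k=3: add t[4]='d' → 'ad'
k=6: add t[2]='c' → 'adc'
k=9: add t[0]='x' → 'adcx'
k=12: add t[3]='q' → 'adcxq'
k=15: add t[1]='a' → 'adcxqa'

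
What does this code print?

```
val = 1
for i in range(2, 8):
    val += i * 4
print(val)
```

i=2: val = 1+2*4 = 9
i=3: val = 9+3*4 = 21
i=4: val = 21+4*4 = 37
i=5: val = 37+5*4 = 57
i=6: val = 57+6*4 = 81
i=7: val = 81+7*4 = 109

109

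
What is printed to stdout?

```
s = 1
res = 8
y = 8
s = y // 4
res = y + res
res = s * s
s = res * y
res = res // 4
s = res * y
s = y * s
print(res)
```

1

s = 8//4 = 2
res = 8+8 = 16
res = 2*2 = 4
s = 4*8 = 32
res = 4//4 = 1
s = 1*8 = 8
s = 8*8 = 64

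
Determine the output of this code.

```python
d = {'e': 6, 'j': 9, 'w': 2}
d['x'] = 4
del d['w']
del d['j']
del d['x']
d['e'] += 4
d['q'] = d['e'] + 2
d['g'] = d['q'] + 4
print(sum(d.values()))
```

d['x'] = 4 → {'e': 6, 'j': 9, 'w': 2, 'x': 4}
del 'w' → {'e': 6, 'j': 9, 'x': 4}
del 'j' → {'e': 6, 'x': 4}
del 'x' → {'e': 6}
d['e'] = 6+4 = 10 → {'e': 10}
d['q'] = d['e']+2 = 12 → {'e': 10, 'q': 12}
d['g'] = d['q']+4 = 16 → {'e': 10, 'q': 12, 'g': 16}
sum of values = 38

38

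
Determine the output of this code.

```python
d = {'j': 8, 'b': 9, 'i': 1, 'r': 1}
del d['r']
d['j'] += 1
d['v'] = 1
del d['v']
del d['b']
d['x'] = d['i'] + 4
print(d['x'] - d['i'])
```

4

del 'r' → {'j': 8, 'b': 9, 'i': 1}
d['j'] = 8+1 = 9 → {'j': 9, 'b': 9, 'i': 1}
d['v'] = 1 → {'j': 9, 'b': 9, 'i': 1, 'v': 1}
del 'v' → {'j': 9, 'b': 9, 'i': 1}
del 'b' → {'j': 9, 'i': 1}
d['x'] = d['i']+4 = 5 → {'j': 9, 'i': 1, 'x': 5}
d['x']-d['i'] = 5-1 = 4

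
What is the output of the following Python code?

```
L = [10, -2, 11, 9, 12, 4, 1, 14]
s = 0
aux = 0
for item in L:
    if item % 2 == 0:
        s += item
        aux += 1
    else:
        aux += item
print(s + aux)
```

64

item=10: even, s = 0+10 = 10; aux=1
item=-2: even, s = 10+(-2) = 8; aux=2
item=11: not even; aux=13
item=9: not even; aux=22
item=12: even, s = 8+12 = 20; aux=23
item=4: even, s = 20+4 = 24; aux=24
item=1: not even; aux=25
item=14: even, s = 24+14 = 38; aux=26
s+aux = 38+26 = 64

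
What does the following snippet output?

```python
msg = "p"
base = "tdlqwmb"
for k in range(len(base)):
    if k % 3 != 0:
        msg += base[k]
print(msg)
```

pdlwm

k=0: skip
k=1: add 'd' → 'pd'
k=2: add 'l' → 'pdl'
k=3: skip
k=4: add 'w' → 'pdlw'
k=5: add 'm' → 'pdlwm'
k=6: skip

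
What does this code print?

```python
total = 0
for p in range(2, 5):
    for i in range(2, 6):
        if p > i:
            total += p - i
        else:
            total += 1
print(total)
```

13

p=2,i=2: not 2>2, total = 0+1 = 1
p=2,i=3: not 2>3, total = 1+1 = 2
p=2,i=4: not 2>4, total = 2+1 = 3
p=2,i=5: not 2>5, total = 3+1 = 4
p=3,i=2: 3>2, total = 4+1 = 5
p=3,i=3: not 3>3, total = 5+1 = 6
p=3,i=4: not 3>4, total = 6+1 = 7
p=3,i=5: not 3>5, total = 7+1 = 8
p=4,i=2: 4>2, total = 8+2 = 10
p=4,i=3: 4>3, total = 10+1 = 11
p=4,i=4: not 4>4, total = 11+1 = 12
p=4,i=5: not 4>5, total = 12+1 = 13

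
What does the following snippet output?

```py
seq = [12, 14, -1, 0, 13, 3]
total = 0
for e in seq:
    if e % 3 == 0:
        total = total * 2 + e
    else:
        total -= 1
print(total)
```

e=12: %3==0, total = 0*2+12 = 12
e=14: not %3==0, total = 12-1 = 11
e=-1: not %3==0, total = 11-1 = 10
e=0: %3==0, total = 10*2+0 = 20
e=13: not %3==0, total = 20-1 = 19
e=3: %3==0, total = 19*2+3 = 41

41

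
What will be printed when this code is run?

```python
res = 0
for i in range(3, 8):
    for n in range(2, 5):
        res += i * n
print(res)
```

i=3,n=2: res = 0+6 = 6
i=3,n=3: res = 6+9 = 15
i=3,n=4: res = 15+12 = 27
i=4,n=2: res = 27+8 = 35
i=4,n=3: res = 35+12 = 47
i=4,n=4: res = 47+16 = 63
i=5,n=2: res = 63+10 = 73
i=5,n=3: res = 73+15 = 88
i=5,n=4: res = 88+20 = 108
i=6,n=2: res = 108+12 = 120
i=6,n=3: res = 120+18 = 138
i=6,n=4: res = 138+24 = 162
i=7,n=2: res = 162+14 = 176
i=7,n=3: res = 176+21 = 197
i=7,n=4: res = 197+28 = 225

225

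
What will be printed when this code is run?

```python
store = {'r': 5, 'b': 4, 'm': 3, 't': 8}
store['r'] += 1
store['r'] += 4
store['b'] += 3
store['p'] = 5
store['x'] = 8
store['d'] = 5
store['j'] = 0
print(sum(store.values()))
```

46

store['r'] = 5+1 = 6 → {'r': 6, 'b': 4, 'm': 3, 't': 8}
store['r'] = 6+4 = 10 → {'r': 10, 'b': 4, 'm': 3, 't': 8}
store['b'] = 4+3 = 7 → {'r': 10, 'b': 7, 'm': 3, 't': 8}
store['p'] = 5 → {'r': 10, 'b': 7, 'm': 3, 't': 8, 'p': 5}
store['x'] = 8 → {'r': 10, 'b': 7, 'm': 3, 't': 8, 'p': 5, 'x': 8}
store['d'] = 5 → {'r': 10, 'b': 7, 'm': 3, 't': 8, 'p': 5, 'x': 8, 'd': 5}
store['j'] = 0 → {'r': 10, 'b': 7, 'm': 3, 't': 8, 'p': 5, 'x': 8, 'd': 5, 'j': 0}
sum of values = 46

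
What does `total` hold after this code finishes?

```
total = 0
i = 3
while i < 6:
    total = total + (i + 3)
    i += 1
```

i=3: total = 0+6 = 6
i=4: total = 6+7 = 13
i=5: total = 13+8 = 21

21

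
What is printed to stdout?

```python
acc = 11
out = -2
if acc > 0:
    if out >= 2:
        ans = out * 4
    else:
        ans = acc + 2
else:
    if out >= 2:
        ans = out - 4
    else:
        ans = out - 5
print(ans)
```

13

acc=11, out=-2
acc > 0 is True; out >= 2 is False
→ ans = acc + 2 = 13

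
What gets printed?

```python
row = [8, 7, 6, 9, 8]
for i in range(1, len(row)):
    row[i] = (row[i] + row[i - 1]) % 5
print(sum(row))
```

12

i=1: row[1] = (7+8)%5 = 0 → [8, 0, 6, 9, 8]
i=2: row[2] = (6+0)%5 = 1 → [8, 0, 1, 9, 8]
i=3: row[3] = (9+1)%5 = 0 → [8, 0, 1, 0, 8]
i=4: row[4] = (8+0)%5 = 3 → [8, 0, 1, 0, 3]
sum = 12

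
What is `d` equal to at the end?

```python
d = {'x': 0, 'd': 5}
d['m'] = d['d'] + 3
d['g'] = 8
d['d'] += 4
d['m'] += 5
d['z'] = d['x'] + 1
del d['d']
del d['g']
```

{'x': 0, 'm': 13, 'z': 1}

d['m'] = d['d']+3 = 8 → {'x': 0, 'd': 5, 'm': 8}
d['g'] = 8 → {'x': 0, 'd': 5, 'm': 8, 'g': 8}
d['d'] = 5+4 = 9 → {'x': 0, 'd': 9, 'm': 8, 'g': 8}
d['m'] = 8+5 = 13 → {'x': 0, 'd': 9, 'm': 13, 'g': 8}
d['z'] = d['x']+1 = 1 → {'x': 0, 'd': 9, 'm': 13, 'g': 8, 'z': 1}
del 'd' → {'x': 0, 'm': 13, 'g': 8, 'z': 1}
del 'g' → {'x': 0, 'm': 13, 'z': 1}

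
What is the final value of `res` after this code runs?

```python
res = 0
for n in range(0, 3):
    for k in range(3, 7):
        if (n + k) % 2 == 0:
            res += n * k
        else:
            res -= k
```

n=0,k=3: odd sum, res = 0-3 = -3
n=0,k=4: even sum, res = (-3)+0 = -3
n=0,k=5: odd sum, res = (-3)-5 = -8
n=0,k=6: even sum, res = (-8)+0 = -8
n=1,k=3: even sum, res = (-8)+3 = -5
n=1,k=4: odd sum, res = (-5)-4 = -9
n=1,k=5: even sum, res = (-9)+5 = -4
n=1,k=6: odd sum, res = (-4)-6 = -10
n=2,k=3: odd sum, res = (-10)-3 = -13
n=2,k=4: even sum, res = (-13)+8 = -5
n=2,k=5: odd sum, res = (-5)-5 = -10
n=2,k=6: even sum, res = (-10)+12 = 2

2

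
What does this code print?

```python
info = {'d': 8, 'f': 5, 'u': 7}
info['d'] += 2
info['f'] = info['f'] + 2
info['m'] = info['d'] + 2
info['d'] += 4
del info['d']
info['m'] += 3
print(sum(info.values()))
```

info['d'] = 8+2 = 10 → {'d': 10, 'f': 5, 'u': 7}
info['f'] = info['f']+2 = 7 → {'d': 10, 'f': 7, 'u': 7}
info['m'] = info['d']+2 = 12 → {'d': 10, 'f': 7, 'u': 7, 'm': 12}
info['d'] = 10+4 = 14 → {'d': 14, 'f': 7, 'u': 7, 'm': 12}
del 'd' → {'f': 7, 'u': 7, 'm': 12}
info['m'] = 12+3 = 15 → {'f': 7, 'u': 7, 'm': 15}
sum of values = 29

29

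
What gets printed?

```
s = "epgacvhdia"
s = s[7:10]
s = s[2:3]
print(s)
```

a

slice [7:10] → 'dia'
slice [2:3] → 'a'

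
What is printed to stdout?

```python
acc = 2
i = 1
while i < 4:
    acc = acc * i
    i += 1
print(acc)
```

12

i=1: acc = 2*1 = 2
i=2: acc = 2*2 = 4
i=3: acc = 4*3 = 12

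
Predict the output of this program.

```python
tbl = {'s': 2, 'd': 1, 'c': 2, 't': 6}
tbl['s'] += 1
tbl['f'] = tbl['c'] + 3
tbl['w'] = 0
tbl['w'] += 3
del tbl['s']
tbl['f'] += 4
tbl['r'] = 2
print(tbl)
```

{'d': 1, 'c': 2, 't': 6, 'f': 9, 'w': 3, 'r': 2}

tbl['s'] = 2+1 = 3 → {'s': 3, 'd': 1, 'c': 2, 't': 6}
tbl['f'] = tbl['c']+3 = 5 → {'s': 3, 'd': 1, 'c': 2, 't': 6, 'f': 5}
tbl['w'] = 0 → {'s': 3, 'd': 1, 'c': 2, 't': 6, 'f': 5, 'w': 0}
tbl['w'] = 0+3 = 3 → {'s': 3, 'd': 1, 'c': 2, 't': 6, 'f': 5, 'w': 3}
del 's' → {'d': 1, 'c': 2, 't': 6, 'f': 5, 'w': 3}
tbl['f'] = 5+4 = 9 → {'d': 1, 'c': 2, 't': 6, 'f': 9, 'w': 3}
tbl['r'] = 2 → {'d': 1, 'c': 2, 't': 6, 'f': 9, 'w': 3, 'r': 2}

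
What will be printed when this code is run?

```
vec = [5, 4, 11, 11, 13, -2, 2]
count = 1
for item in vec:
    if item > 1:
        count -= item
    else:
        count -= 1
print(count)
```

-46

item=5: >1, count = 1-5 = -4
item=4: >1, count = (-4)-4 = -8
item=11: >1, count = (-8)-11 = -19
item=11: >1, count = (-19)-11 = -30
item=13: >1, count = (-30)-13 = -43
item=-2: not >1, count = (-43)-1 = -44
item=2: >1, count = (-44)-2 = -46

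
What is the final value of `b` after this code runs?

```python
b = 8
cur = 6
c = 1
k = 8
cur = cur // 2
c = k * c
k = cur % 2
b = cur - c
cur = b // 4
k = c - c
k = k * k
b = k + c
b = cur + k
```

-2

cur = 6//2 = 3
c = 8*1 = 8
k = 3%2 = 1
b = 3-8 = -5
cur = (-5)//4 = -2
k = 8-8 = 0
k = 0*0 = 0
b = 0+8 = 8
b = (-2)+0 = -2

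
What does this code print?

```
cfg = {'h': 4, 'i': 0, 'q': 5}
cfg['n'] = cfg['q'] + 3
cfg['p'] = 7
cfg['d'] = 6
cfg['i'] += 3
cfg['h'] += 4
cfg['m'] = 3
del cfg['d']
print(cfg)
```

cfg['n'] = cfg['q']+3 = 8 → {'h': 4, 'i': 0, 'q': 5, 'n': 8}
cfg['p'] = 7 → {'h': 4, 'i': 0, 'q': 5, 'n': 8, 'p': 7}
cfg['d'] = 6 → {'h': 4, 'i': 0, 'q': 5, 'n': 8, 'p': 7, 'd': 6}
cfg['i'] = 0+3 = 3 → {'h': 4, 'i': 3, 'q': 5, 'n': 8, 'p': 7, 'd': 6}
cfg['h'] = 4+4 = 8 → {'h': 8, 'i': 3, 'q': 5, 'n': 8, 'p': 7, 'd': 6}
cfg['m'] = 3 → {'h': 8, 'i': 3, 'q': 5, 'n': 8, 'p': 7, 'd': 6, 'm': 3}
del 'd' → {'h': 8, 'i': 3, 'q': 5, 'n': 8, 'p': 7, 'm': 3}

{'h': 8, 'i': 3, 'q': 5, 'n': 8, 'p': 7, 'm': 3}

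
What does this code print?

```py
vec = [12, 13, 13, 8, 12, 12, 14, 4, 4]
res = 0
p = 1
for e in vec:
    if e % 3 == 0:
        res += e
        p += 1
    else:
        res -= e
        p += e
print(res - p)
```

-80

e=12: %3==0, res = 0+12 = 12; p=2
e=13: not %3==0, res = 12-13 = -1; p=15
e=13: not %3==0, res = (-1)-13 = -14; p=28
e=8: not %3==0, res = (-14)-8 = -22; p=36
e=12: %3==0, res = (-22)+12 = -10; p=37
e=12: %3==0, res = (-10)+12 = 2; p=38
e=14: not %3==0, res = 2-14 = -12; p=52
e=4: not %3==0, res = (-12)-4 = -16; p=56
e=4: not %3==0, res = (-16)-4 = -20; p=60
res-p = (-20)-60 = -80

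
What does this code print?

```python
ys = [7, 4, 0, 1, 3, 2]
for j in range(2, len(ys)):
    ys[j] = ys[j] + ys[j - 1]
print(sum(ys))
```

j=2: ys[2] = 0+4 = 4 → [7, 4, 4, 1, 3, 2]
j=3: ys[3] = 1+4 = 5 → [7, 4, 4, 5, 3, 2]
j=4: ys[4] = 3+5 = 8 → [7, 4, 4, 5, 8, 2]
j=5: ys[5] = 2+8 = 10 → [7, 4, 4, 5, 8, 10]
sum = 38

38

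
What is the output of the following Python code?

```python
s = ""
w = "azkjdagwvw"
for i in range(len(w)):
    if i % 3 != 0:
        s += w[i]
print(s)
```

zkdawv

i=0: skip
i=1: add 'z' → 'z'
i=2: add 'k' → 'zk'
i=3: skip
i=4: add 'd' → 'zkd'
i=5: add 'a' → 'zkda'
i=6: skip
i=7: add 'w' → 'zkdaw'
i=8: add 'v' → 'zkdawv'
i=9: skip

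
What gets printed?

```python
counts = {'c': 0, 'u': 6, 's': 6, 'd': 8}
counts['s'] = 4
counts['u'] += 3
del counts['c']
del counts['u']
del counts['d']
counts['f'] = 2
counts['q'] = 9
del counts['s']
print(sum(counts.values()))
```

11

counts['s'] = 4 → {'c': 0, 'u': 6, 's': 4, 'd': 8}
counts['u'] = 6+3 = 9 → {'c': 0, 'u': 9, 's': 4, 'd': 8}
del 'c' → {'u': 9, 's': 4, 'd': 8}
del 'u' → {'s': 4, 'd': 8}
del 'd' → {'s': 4}
counts['f'] = 2 → {'s': 4, 'f': 2}
counts['q'] = 9 → {'s': 4, 'f': 2, 'q': 9}
del 's' → {'f': 2, 'q': 9}
sum of values = 11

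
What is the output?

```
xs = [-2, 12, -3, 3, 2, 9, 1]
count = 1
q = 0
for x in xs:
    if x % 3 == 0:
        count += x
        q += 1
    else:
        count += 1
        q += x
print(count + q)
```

30

x=-2: not %3==0, count = 1+1 = 2; q=-2
x=12: %3==0, count = 2+12 = 14; q=-1
x=-3: %3==0, count = 14+(-3) = 11; q=0
x=3: %3==0, count = 11+3 = 14; q=1
x=2: not %3==0, count = 14+1 = 15; q=3
x=9: %3==0, count = 15+9 = 24; q=4
x=1: not %3==0, count = 24+1 = 25; q=5
count+q = 25+5 = 30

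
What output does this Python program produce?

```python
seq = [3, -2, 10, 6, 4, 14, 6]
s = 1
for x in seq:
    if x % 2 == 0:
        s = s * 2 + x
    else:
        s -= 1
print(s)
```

194

x=3: not even, s = 1-1 = 0
x=-2: even, s = 0*2+(-2) = -2
x=10: even, s = (-2)*2+10 = 6
x=6: even, s = 6*2+6 = 18
x=4: even, s = 18*2+4 = 40
x=14: even, s = 40*2+14 = 94
x=6: even, s = 94*2+6 = 194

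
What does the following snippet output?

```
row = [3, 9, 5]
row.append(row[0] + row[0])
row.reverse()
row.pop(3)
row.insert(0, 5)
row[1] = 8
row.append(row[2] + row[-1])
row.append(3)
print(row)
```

append row[0]+row[0] = 3+3 = 6 → [3, 9, 5, 6]
reverse → [6, 5, 9, 3]
pop(3) removes 3 → [6, 5, 9]
insert 5 at 0 → [5, 6, 5, 9]
row[1] = 8 → [5, 8, 5, 9]
append row[2]+row[-1] = 5+9 = 14 → [5, 8, 5, 9, 14]
append 3 → [5, 8, 5, 9, 14, 3]

[5, 8, 5, 9, 14, 3]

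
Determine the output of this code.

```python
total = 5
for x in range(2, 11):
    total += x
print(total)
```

x=2: total = 5+2 = 7
x=3: total = 7+3 = 10
x=4: total = 10+4 = 14
x=5: total = 14+5 = 19
x=6: total = 19+6 = 25
x=7: total = 25+7 = 32
x=8: total = 32+8 = 40
x=9: total = 40+9 = 49
x=10: total = 49+10 = 59

59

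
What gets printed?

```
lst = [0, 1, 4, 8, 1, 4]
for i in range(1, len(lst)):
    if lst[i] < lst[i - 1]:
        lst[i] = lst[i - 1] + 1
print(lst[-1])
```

10

i=1: 1>=0, unchanged → [0, 1, 4, 8, 1, 4]
i=2: 4>=1, unchanged → [0, 1, 4, 8, 1, 4]
i=3: 8>=4, unchanged → [0, 1, 4, 8, 1, 4]
i=4: 1<8, lst[4] = 8+1 = 9 → [0, 1, 4, 8, 9, 4]
i=5: 4<9, lst[5] = 9+1 = 10 → [0, 1, 4, 8, 9, 10]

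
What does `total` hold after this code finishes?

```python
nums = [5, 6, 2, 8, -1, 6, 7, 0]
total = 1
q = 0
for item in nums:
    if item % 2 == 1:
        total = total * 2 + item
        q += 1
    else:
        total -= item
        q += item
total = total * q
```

item=5: odd, total = 1*2+5 = 7; q=1
item=6: not odd, total = 7-6 = 1; q=7
item=2: not odd, total = 1-2 = -1; q=9
item=8: not odd, total = (-1)-8 = -9; q=17
item=-1: odd, total = (-9)*2+(-1) = -19; q=18
item=6: not odd, total = (-19)-6 = -25; q=24
item=7: odd, total = (-25)*2+7 = -43; q=25
item=0: not odd, total = (-43)-0 = -43; q=25
total*q = (-43)*25 = -1075

-1075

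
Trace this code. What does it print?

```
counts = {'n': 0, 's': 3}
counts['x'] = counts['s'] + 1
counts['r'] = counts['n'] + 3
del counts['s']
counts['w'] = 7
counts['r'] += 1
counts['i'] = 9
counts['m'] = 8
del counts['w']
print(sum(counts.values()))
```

counts['x'] = counts['s']+1 = 4 → {'n': 0, 's': 3, 'x': 4}
counts['r'] = counts['n']+3 = 3 → {'n': 0, 's': 3, 'x': 4, 'r': 3}
del 's' → {'n': 0, 'x': 4, 'r': 3}
counts['w'] = 7 → {'n': 0, 'x': 4, 'r': 3, 'w': 7}
counts['r'] = 3+1 = 4 → {'n': 0, 'x': 4, 'r': 4, 'w': 7}
counts['i'] = 9 → {'n': 0, 'x': 4, 'r': 4, 'w': 7, 'i': 9}
counts['m'] = 8 → {'n': 0, 'x': 4, 'r': 4, 'w': 7, 'i': 9, 'm': 8}
del 'w' → {'n': 0, 'x': 4, 'r': 4, 'i': 9, 'm': 8}
sum of values = 25

25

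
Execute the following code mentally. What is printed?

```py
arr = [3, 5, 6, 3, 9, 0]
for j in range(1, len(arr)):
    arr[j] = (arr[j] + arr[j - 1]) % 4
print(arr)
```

[3, 0, 2, 1, 2, 2]

j=1: arr[1] = (5+3)%4 = 0 → [3, 0, 6, 3, 9, 0]
j=2: arr[2] = (6+0)%4 = 2 → [3, 0, 2, 3, 9, 0]
j=3: arr[3] = (3+2)%4 = 1 → [3, 0, 2, 1, 9, 0]
j=4: arr[4] = (9+1)%4 = 2 → [3, 0, 2, 1, 2, 0]
j=5: arr[5] = (0+2)%4 = 2 → [3, 0, 2, 1, 2, 2]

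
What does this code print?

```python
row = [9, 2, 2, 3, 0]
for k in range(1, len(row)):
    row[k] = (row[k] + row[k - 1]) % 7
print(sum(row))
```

k=1: row[1] = (2+9)%7 = 4 → [9, 4, 2, 3, 0]
k=2: row[2] = (2+4)%7 = 6 → [9, 4, 6, 3, 0]
k=3: row[3] = (3+6)%7 = 2 → [9, 4, 6, 2, 0]
k=4: row[4] = (0+2)%7 = 2 → [9, 4, 6, 2, 2]
sum = 23

23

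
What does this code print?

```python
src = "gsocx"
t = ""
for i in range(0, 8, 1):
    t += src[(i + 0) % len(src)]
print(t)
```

i=0: add src[0]='g' → 'g'
i=1: add src[1]='s' → 'gs'
i=2: add src[2]='o' → 'gso'
i=3: add src[3]='c' → 'gsoc'
i=4: add src[4]='x' → 'gsocx'
i=5: add src[0]='g' → 'gsocxg'
i=6: add src[1]='s' → 'gsocxgs'
i=7: add src[2]='o' → 'gsocxgso'

gsocxgso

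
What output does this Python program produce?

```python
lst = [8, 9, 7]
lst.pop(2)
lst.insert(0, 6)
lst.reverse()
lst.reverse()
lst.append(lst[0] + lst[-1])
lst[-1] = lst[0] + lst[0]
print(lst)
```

[6, 8, 9, 12]

pop(2) removes 7 → [8, 9]
insert 6 at 0 → [6, 8, 9]
reverse → [9, 8, 6]
reverse → [6, 8, 9]
append lst[0]+lst[-1] = 6+9 = 15 → [6, 8, 9, 15]
lst[-1] = lst[0]+lst[0] = 6+6 = 12 → [6, 8, 9, 12]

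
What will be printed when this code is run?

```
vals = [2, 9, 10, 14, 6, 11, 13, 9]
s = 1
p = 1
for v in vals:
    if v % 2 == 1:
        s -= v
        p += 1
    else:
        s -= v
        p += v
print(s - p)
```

-110

v=2: not odd, s = 1-2 = -1; p=3
v=9: odd, s = (-1)-9 = -10; p=4
v=10: not odd, s = (-10)-10 = -20; p=14
v=14: not odd, s = (-20)-14 = -34; p=28
v=6: not odd, s = (-34)-6 = -40; p=34
v=11: odd, s = (-40)-11 = -51; p=35
v=13: odd, s = (-51)-13 = -64; p=36
v=9: odd, s = (-64)-9 = -73; p=37
s-p = (-73)-37 = -110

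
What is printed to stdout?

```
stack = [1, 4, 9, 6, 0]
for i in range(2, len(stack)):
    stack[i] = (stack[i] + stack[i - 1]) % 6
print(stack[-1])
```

1

i=2: stack[2] = (9+4)%6 = 1 → [1, 4, 1, 6, 0]
i=3: stack[3] = (6+1)%6 = 1 → [1, 4, 1, 1, 0]
i=4: stack[4] = (0+1)%6 = 1 → [1, 4, 1, 1, 1]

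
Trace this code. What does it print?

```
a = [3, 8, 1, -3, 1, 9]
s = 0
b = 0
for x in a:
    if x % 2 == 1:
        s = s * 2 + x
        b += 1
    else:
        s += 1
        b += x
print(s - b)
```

58

x=3: odd, s = 0*2+3 = 3; b=1
x=8: not odd, s = 3+1 = 4; b=9
x=1: odd, s = 4*2+1 = 9; b=10
x=-3: odd, s = 9*2+(-3) = 15; b=11
x=1: odd, s = 15*2+1 = 31; b=12
x=9: odd, s = 31*2+9 = 71; b=13
s-b = 71-13 = 58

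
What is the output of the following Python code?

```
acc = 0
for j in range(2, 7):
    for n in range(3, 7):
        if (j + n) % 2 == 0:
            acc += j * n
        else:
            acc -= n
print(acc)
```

j=2,n=3: odd sum, acc = 0-3 = -3
j=2,n=4: even sum, acc = (-3)+8 = 5
j=2,n=5: odd sum, acc = 5-5 = 0
j=2,n=6: even sum, acc = 0+12 = 12
j=3,n=3: even sum, acc = 12+9 = 21
j=3,n=4: odd sum, acc = 21-4 = 17
j=3,n=5: even sum, acc = 17+15 = 32
j=3,n=6: odd sum, acc = 32-6 = 26
j=4,n=3: odd sum, acc = 26-3 = 23
j=4,n=4: even sum, acc = 23+16 = 39
j=4,n=5: odd sum, acc = 39-5 = 34
j=4,n=6: even sum, acc = 34+24 = 58
j=5,n=3: even sum, acc = 58+15 = 73
j=5,n=4: odd sum, acc = 73-4 = 69
j=5,n=5: even sum, acc = 69+25 = 94
j=5,n=6: odd sum, acc = 94-6 = 88
j=6,n=3: odd sum, acc = 88-3 = 85
j=6,n=4: even sum, acc = 85+24 = 109
j=6,n=5: odd sum, acc = 109-5 = 104
j=6,n=6: even sum, acc = 104+36 = 140

140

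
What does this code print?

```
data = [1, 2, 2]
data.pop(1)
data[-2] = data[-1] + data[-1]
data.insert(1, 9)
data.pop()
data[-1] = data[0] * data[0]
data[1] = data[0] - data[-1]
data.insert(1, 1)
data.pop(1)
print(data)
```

pop(1) removes 2 → [1, 2]
data[-2] = data[-1]+data[-1] = 2+2 = 4 → [4, 2]
insert 9 at 1 → [4, 9, 2]
pop() removes 2 → [4, 9]
data[-1] = data[0]*data[0] = 4*4 = 16 → [4, 16]
data[1] = data[0]-data[-1] = 4-16 = -12 → [4, -12]
insert 1 at 1 → [4, 1, -12]
pop(1) removes 1 → [4, -12]

[4, -12]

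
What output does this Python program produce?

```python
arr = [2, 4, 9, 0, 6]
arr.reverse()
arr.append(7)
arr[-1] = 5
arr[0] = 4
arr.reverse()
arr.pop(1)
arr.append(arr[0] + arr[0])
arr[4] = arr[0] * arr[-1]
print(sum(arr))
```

78

reverse → [6, 0, 9, 4, 2]
append 7 → [6, 0, 9, 4, 2, 7]
arr[-1] = 5 → [6, 0, 9, 4, 2, 5]
arr[0] = 4 → [4, 0, 9, 4, 2, 5]
reverse → [5, 2, 4, 9, 0, 4]
pop(1) removes 2 → [5, 4, 9, 0, 4]
append arr[0]+arr[0] = 5+5 = 10 → [5, 4, 9, 0, 4, 10]
arr[4] = arr[0]*arr[-1] = 5*10 = 50 → [5, 4, 9, 0, 50, 10]
sum = 78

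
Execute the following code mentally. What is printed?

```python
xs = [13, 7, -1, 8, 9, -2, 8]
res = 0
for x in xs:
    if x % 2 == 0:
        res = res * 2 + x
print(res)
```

x=13: not even
x=7: not even
x=-1: not even
x=8: even, res = 0*2+8 = 8
x=9: not even
x=-2: even, res = 8*2+(-2) = 14
x=8: even, res = 14*2+8 = 36

36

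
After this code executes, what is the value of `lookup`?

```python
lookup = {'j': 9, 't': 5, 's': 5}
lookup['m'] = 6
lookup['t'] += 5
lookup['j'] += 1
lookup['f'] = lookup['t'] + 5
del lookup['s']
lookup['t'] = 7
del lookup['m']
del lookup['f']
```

{'j': 10, 't': 7}

lookup['m'] = 6 → {'j': 9, 't': 5, 's': 5, 'm': 6}
lookup['t'] = 5+5 = 10 → {'j': 9, 't': 10, 's': 5, 'm': 6}
lookup['j'] = 9+1 = 10 → {'j': 10, 't': 10, 's': 5, 'm': 6}
lookup['f'] = lookup['t']+5 = 15 → {'j': 10, 't': 10, 's': 5, 'm': 6, 'f': 15}
del 's' → {'j': 10, 't': 10, 'm': 6, 'f': 15}
lookup['t'] = 7 → {'j': 10, 't': 7, 'm': 6, 'f': 15}
del 'm' → {'j': 10, 't': 7, 'f': 15}
del 'f' → {'j': 10, 't': 7}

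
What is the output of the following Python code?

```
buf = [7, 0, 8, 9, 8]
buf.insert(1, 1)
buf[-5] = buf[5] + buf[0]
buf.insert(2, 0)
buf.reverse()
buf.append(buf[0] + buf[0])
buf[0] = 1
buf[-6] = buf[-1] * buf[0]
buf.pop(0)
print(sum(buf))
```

insert 1 at 1 → [7, 1, 0, 8, 9, 8]
buf[-5] = buf[5]+buf[0] = 8+7 = 15 → [7, 15, 0, 8, 9, 8]
insert 0 at 2 → [7, 15, 0, 0, 8, 9, 8]
reverse → [8, 9, 8, 0, 0, 15, 7]
append buf[0]+buf[0] = 8+8 = 16 → [8, 9, 8, 0, 0, 15, 7, 16]
buf[0] = 1 → [1, 9, 8, 0, 0, 15, 7, 16]
buf[-6] = buf[-1]*buf[0] = 16*1 = 16 → [1, 9, 16, 0, 0, 15, 7, 16]
pop(0) removes 1 → [9, 16, 0, 0, 15, 7, 16]
sum = 63

63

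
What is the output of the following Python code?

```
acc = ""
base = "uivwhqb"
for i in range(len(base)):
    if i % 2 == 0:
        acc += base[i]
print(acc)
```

i=0: add 'u' → 'u'
i=1: skip
i=2: add 'v' → 'uv'
i=3: skip
i=4: add 'h' → 'uvh'
i=5: skip
i=6: add 'b' → 'uvhb'

uvhb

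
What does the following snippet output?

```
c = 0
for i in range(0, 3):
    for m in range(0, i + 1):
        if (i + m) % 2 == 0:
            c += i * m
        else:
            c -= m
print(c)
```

i=0,m=0: even sum, c = 0+0 = 0
i=1,m=0: odd sum, c = 0-0 = 0
i=1,m=1: even sum, c = 0+1 = 1
i=2,m=0: even sum, c = 1+0 = 1
i=2,m=1: odd sum, c = 1-1 = 0
i=2,m=2: even sum, c = 0+4 = 4

4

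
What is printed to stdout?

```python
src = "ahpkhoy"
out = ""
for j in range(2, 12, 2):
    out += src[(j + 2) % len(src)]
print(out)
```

j=2: add src[4]='h' → 'h'
j=4: add src[6]='y' → 'hy'
j=6: add src[1]='h' → 'hyh'
j=8: add src[3]='k' → 'hyhk'
j=10: add src[5]='o' → 'hyhko'

hyhko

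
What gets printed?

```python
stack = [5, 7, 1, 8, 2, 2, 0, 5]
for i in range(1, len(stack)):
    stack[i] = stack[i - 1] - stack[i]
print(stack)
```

[5, -2, -3, -11, -13, -15, -15, -20]

i=1: stack[1] = 5-7 = -2 → [5, -2, 1, 8, 2, 2, 0, 5]
i=2: stack[2] = (-2)-1 = -3 → [5, -2, -3, 8, 2, 2, 0, 5]
i=3: stack[3] = (-3)-8 = -11 → [5, -2, -3, -11, 2, 2, 0, 5]
i=4: stack[4] = (-11)-2 = -13 → [5, -2, -3, -11, -13, 2, 0, 5]
i=5: stack[5] = (-13)-2 = -15 → [5, -2, -3, -11, -13, -15, 0, 5]
i=6: stack[6] = (-15)-0 = -15 → [5, -2, -3, -11, -13, -15, -15, 5]
i=7: stack[7] = (-15)-5 = -20 → [5, -2, -3, -11, -13, -15, -15, -20]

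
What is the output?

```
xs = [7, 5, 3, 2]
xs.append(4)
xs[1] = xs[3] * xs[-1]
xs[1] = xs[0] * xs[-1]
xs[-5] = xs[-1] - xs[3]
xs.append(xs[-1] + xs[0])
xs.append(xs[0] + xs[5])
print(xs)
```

[2, 28, 3, 2, 4, 6, 8]

append 4 → [7, 5, 3, 2, 4]
xs[1] = xs[3]*xs[-1] = 2*4 = 8 → [7, 8, 3, 2, 4]
xs[1] = xs[0]*xs[-1] = 7*4 = 28 → [7, 28, 3, 2, 4]
xs[-5] = xs[-1]-xs[3] = 4-2 = 2 → [2, 28, 3, 2, 4]
append xs[-1]+xs[0] = 4+2 = 6 → [2, 28, 3, 2, 4, 6]
append xs[0]+xs[5] = 2+6 = 8 → [2, 28, 3, 2, 4, 6, 8]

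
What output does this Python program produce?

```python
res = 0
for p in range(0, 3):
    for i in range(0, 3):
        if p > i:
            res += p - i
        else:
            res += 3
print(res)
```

22

p=0,i=0: not 0>0, res = 0+3 = 3
p=0,i=1: not 0>1, res = 3+3 = 6
p=0,i=2: not 0>2, res = 6+3 = 9
p=1,i=0: 1>0, res = 9+1 = 10
p=1,i=1: not 1>1, res = 10+3 = 13
p=1,i=2: not 1>2, res = 13+3 = 16
p=2,i=0: 2>0, res = 16+2 = 18
p=2,i=1: 2>1, res = 18+1 = 19
p=2,i=2: not 2>2, res = 19+3 = 22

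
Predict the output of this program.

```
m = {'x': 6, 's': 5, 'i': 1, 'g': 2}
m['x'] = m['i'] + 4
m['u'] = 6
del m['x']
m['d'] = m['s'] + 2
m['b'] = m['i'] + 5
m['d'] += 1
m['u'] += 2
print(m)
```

{'s': 5, 'i': 1, 'g': 2, 'u': 8, 'd': 8, 'b': 6}

m['x'] = m['i']+4 = 5 → {'x': 5, 's': 5, 'i': 1, 'g': 2}
m['u'] = 6 → {'x': 5, 's': 5, 'i': 1, 'g': 2, 'u': 6}
del 'x' → {'s': 5, 'i': 1, 'g': 2, 'u': 6}
m['d'] = m['s']+2 = 7 → {'s': 5, 'i': 1, 'g': 2, 'u': 6, 'd': 7}
m['b'] = m['i']+5 = 6 → {'s': 5, 'i': 1, 'g': 2, 'u': 6, 'd': 7, 'b': 6}
m['d'] = 7+1 = 8 → {'s': 5, 'i': 1, 'g': 2, 'u': 6, 'd': 8, 'b': 6}
m['u'] = 6+2 = 8 → {'s': 5, 'i': 1, 'g': 2, 'u': 8, 'd': 8, 'b': 6}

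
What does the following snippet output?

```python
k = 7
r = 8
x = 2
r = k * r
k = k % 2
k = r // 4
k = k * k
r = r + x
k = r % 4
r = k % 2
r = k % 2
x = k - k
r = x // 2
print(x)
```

0

r = 7*8 = 56
k = 7%2 = 1
k = 56//4 = 14
k = 14*14 = 196
r = 56+2 = 58
k = 58%4 = 2
r = 2%2 = 0
r = 2%2 = 0
x = 2-2 = 0
r = 0//2 = 0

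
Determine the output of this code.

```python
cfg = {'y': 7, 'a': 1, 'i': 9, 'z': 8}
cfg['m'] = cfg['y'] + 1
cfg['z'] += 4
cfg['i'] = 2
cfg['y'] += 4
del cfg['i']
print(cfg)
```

cfg['m'] = cfg['y']+1 = 8 → {'y': 7, 'a': 1, 'i': 9, 'z': 8, 'm': 8}
cfg['z'] = 8+4 = 12 → {'y': 7, 'a': 1, 'i': 9, 'z': 12, 'm': 8}
cfg['i'] = 2 → {'y': 7, 'a': 1, 'i': 2, 'z': 12, 'm': 8}
cfg['y'] = 7+4 = 11 → {'y': 11, 'a': 1, 'i': 2, 'z': 12, 'm': 8}
del 'i' → {'y': 11, 'a': 1, 'z': 12, 'm': 8}

{'y': 11, 'a': 1, 'z': 12, 'm': 8}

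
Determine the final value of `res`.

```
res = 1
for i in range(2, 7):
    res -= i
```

i=2: res = 1-2 = -1
i=3: res = (-1)-3 = -4
i=4: res = (-4)-4 = -8
i=5: res = (-8)-5 = -13
i=6: res = (-13)-6 = -19

-19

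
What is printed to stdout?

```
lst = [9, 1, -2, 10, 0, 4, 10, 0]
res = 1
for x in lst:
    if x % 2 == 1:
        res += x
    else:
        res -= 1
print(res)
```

5

x=9: odd, res = 1+9 = 10
x=1: odd, res = 10+1 = 11
x=-2: not odd, res = 11-1 = 10
x=10: not odd, res = 10-1 = 9
x=0: not odd, res = 9-1 = 8
x=4: not odd, res = 8-1 = 7
x=10: not odd, res = 7-1 = 6
x=0: not odd, res = 6-1 = 5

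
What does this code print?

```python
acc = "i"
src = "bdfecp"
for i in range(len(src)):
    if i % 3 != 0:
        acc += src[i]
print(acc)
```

idfcp

i=0: skip
i=1: add 'd' → 'id'
i=2: add 'f' → 'idf'
i=3: skip
i=4: add 'c' → 'idfc'
i=5: add 'p' → 'idfcp'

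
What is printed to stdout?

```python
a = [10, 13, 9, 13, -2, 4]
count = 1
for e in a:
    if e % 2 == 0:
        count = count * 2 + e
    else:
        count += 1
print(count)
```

e=10: even, count = 1*2+10 = 12
e=13: not even, count = 12+1 = 13
e=9: not even, count = 13+1 = 14
e=13: not even, count = 14+1 = 15
e=-2: even, count = 15*2+(-2) = 28
e=4: even, count = 28*2+4 = 60

60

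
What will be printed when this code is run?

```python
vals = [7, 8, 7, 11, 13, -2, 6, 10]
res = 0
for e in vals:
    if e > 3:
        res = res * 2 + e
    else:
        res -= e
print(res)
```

986

e=7: >3, res = 0*2+7 = 7
e=8: >3, res = 7*2+8 = 22
e=7: >3, res = 22*2+7 = 51
e=11: >3, res = 51*2+11 = 113
e=13: >3, res = 113*2+13 = 239
e=-2: not >3, res = 239-(-2) = 241
e=6: >3, res = 241*2+6 = 488
e=10: >3, res = 488*2+10 = 986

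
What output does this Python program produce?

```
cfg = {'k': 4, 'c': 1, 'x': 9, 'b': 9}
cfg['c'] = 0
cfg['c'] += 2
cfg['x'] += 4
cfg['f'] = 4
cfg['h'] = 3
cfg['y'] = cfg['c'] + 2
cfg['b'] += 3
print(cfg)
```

{'k': 4, 'c': 2, 'x': 13, 'b': 12, 'f': 4, 'h': 3, 'y': 4}

cfg['c'] = 0 → {'k': 4, 'c': 0, 'x': 9, 'b': 9}
cfg['c'] = 0+2 = 2 → {'k': 4, 'c': 2, 'x': 9, 'b': 9}
cfg['x'] = 9+4 = 13 → {'k': 4, 'c': 2, 'x': 13, 'b': 9}
cfg['f'] = 4 → {'k': 4, 'c': 2, 'x': 13, 'b': 9, 'f': 4}
cfg['h'] = 3 → {'k': 4, 'c': 2, 'x': 13, 'b': 9, 'f': 4, 'h': 3}
cfg['y'] = cfg['c']+2 = 4 → {'k': 4, 'c': 2, 'x': 13, 'b': 9, 'f': 4, 'h': 3, 'y': 4}
cfg['b'] = 9+3 = 12 → {'k': 4, 'c': 2, 'x': 13, 'b': 12, 'f': 4, 'h': 3, 'y': 4}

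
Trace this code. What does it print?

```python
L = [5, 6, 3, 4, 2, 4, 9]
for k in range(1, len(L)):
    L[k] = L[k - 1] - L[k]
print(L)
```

k=1: L[1] = 5-6 = -1 → [5, -1, 3, 4, 2, 4, 9]
k=2: L[2] = (-1)-3 = -4 → [5, -1, -4, 4, 2, 4, 9]
k=3: L[3] = (-4)-4 = -8 → [5, -1, -4, -8, 2, 4, 9]
k=4: L[4] = (-8)-2 = -10 → [5, -1, -4, -8, -10, 4, 9]
k=5: L[5] = (-10)-4 = -14 → [5, -1, -4, -8, -10, -14, 9]
k=6: L[6] = (-14)-9 = -23 → [5, -1, -4, -8, -10, -14, -23]

[5, -1, -4, -8, -10, -14, -23]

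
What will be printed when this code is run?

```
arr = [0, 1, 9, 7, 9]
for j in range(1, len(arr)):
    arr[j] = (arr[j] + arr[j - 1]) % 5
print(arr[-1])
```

j=1: arr[1] = (1+0)%5 = 1 → [0, 1, 9, 7, 9]
j=2: arr[2] = (9+1)%5 = 0 → [0, 1, 0, 7, 9]
j=3: arr[3] = (7+0)%5 = 2 → [0, 1, 0, 2, 9]
j=4: arr[4] = (9+2)%5 = 1 → [0, 1, 0, 2, 1]

1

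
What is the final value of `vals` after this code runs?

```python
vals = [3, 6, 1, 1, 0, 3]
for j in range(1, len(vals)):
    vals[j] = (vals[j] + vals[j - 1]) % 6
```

j=1: vals[1] = (6+3)%6 = 3 → [3, 3, 1, 1, 0, 3]
j=2: vals[2] = (1+3)%6 = 4 → [3, 3, 4, 1, 0, 3]
j=3: vals[3] = (1+4)%6 = 5 → [3, 3, 4, 5, 0, 3]
j=4: vals[4] = (0+5)%6 = 5 → [3, 3, 4, 5, 5, 3]
j=5: vals[5] = (3+5)%6 = 2 → [3, 3, 4, 5, 5, 2]

[3, 3, 4, 5, 5, 2]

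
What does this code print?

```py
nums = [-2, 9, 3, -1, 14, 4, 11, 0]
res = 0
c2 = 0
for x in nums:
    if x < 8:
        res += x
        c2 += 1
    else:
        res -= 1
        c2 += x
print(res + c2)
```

x=-2: <8, res = 0+(-2) = -2; c2=1
x=9: not <8, res = (-2)-1 = -3; c2=10
x=3: <8, res = (-3)+3 = 0; c2=11
x=-1: <8, res = 0+(-1) = -1; c2=12
x=14: not <8, res = (-1)-1 = -2; c2=26
x=4: <8, res = (-2)+4 = 2; c2=27
x=11: not <8, res = 2-1 = 1; c2=38
x=0: <8, res = 1+0 = 1; c2=39
res+c2 = 1+39 = 40

40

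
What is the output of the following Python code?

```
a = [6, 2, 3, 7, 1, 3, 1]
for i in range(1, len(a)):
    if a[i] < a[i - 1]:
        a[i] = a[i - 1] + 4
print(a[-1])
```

30

i=1: 2<6, a[1] = 6+4 = 10 → [6, 10, 3, 7, 1, 3, 1]
i=2: 3<10, a[2] = 10+4 = 14 → [6, 10, 14, 7, 1, 3, 1]
i=3: 7<14, a[3] = 14+4 = 18 → [6, 10, 14, 18, 1, 3, 1]
i=4: 1<18, a[4] = 18+4 = 22 → [6, 10, 14, 18, 22, 3, 1]
i=5: 3<22, a[5] = 22+4 = 26 → [6, 10, 14, 18, 22, 26, 1]
i=6: 1<26, a[6] = 26+4 = 30 → [6, 10, 14, 18, 22, 26, 30]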